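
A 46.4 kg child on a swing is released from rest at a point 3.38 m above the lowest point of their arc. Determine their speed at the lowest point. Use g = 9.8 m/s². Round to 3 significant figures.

By conservation of mechanical energy, mgh = ½mv²
v = √(2gh) = √(2 × 9.8 × 3.38) = √66.248 = 8.139 m/s

v = 8.14 m/s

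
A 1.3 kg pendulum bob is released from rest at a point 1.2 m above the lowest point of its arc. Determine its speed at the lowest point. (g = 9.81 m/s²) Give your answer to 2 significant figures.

v = 4.9 m/s

Mechanical energy is conserved (no friction): mgh = ½mv²
The mass cancels from both sides.
v = √(2gh) = √(2 × 9.81 × 1.2) = √23.544 = 4.852 m/s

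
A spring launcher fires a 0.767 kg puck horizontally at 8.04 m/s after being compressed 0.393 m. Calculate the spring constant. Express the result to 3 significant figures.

k = 321 N/m

Energy stored in the spring equals the launch KE: ½kx² = ½mv²
k = mv²/x² = (0.767)(8.04)²/(0.393)² = 321.0 N/m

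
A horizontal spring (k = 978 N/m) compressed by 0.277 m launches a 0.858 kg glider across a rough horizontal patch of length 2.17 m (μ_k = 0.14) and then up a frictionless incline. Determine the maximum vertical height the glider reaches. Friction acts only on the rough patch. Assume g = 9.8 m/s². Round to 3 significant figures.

Spring energy: E₀ = ½kx² = ½(978)(0.277)² = 37.520 J
Friction: W_f = μ_k mg d = (0.14)(0.858)(9.8)(2.17) = 2.554 J
Energy at base of ramp: E = 37.520 − 2.554 = 34.966 J
At max height all remaining energy is PE: mgh = E ⇒ h = E/(mg) = 34.966/(0.858 × 9.8) = 4.158 m

h = 4.16 m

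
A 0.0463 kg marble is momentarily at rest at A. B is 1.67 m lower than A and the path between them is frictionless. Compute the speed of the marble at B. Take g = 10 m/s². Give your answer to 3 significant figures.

By conservation of mechanical energy, mgh = ½mv²
v = √(2gh) = √(2 × 10 × 1.67) = √33.400 = 5.779 m/s

v = 5.78 m/s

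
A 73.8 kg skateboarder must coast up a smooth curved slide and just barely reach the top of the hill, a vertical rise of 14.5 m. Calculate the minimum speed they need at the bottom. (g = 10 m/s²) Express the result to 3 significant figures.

At the top they are momentarily at rest, so all KE converts to PE: ½mv² = mgh
v = √(2gh) = √(2 × 10 × 14.5) = 17.03 m/s

v = 17.0 m/s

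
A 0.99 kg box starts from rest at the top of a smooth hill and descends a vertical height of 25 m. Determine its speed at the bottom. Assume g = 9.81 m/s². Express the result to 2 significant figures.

v = 22 m/s

Mechanical energy is conserved (no friction): mgh = ½mv²
v = √(2gh) = √(2 × 9.81 × 25) = √490.50 = 22.15 m/s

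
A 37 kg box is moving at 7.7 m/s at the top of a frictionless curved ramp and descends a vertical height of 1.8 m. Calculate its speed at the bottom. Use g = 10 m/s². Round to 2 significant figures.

Mechanical energy is conserved (no friction): ½mv₀² + mgh = ½mv²
v² = v₀² + 2gh = (7.7)² + 2(10)(1.8) = 95.290
v = √95.290 = 9.762 m/s

v = 9.8 m/s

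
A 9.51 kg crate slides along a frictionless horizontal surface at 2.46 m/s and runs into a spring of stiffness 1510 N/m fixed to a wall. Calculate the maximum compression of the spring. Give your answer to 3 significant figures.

Conservation of energy between contact and max compression: ½mv² = ½kx²
x = v√(m/k) = 2.46 × √(9.51/1510) = 0.1952 m

x = 0.195 m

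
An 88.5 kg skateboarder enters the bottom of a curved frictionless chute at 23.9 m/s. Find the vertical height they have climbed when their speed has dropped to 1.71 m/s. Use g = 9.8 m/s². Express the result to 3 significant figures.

Conservation of energy: ½mv₁² = ½mv₂² + mgh
h = (v₁² − v₂²)/(2g) = (23.9² − 1.71²)/(2 × 9.8) = 28.99 m

h = 29.0 m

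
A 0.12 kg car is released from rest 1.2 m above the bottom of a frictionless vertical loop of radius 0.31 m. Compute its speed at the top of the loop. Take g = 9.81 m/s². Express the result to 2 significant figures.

v = 3.4 m/s

Energy conservation: mgh = ½mv_top² + mg(2r)
v_top² = 2g(h − 2r) = 2(9.81)(1.2 − 0.6200) = 11.38
v_top = 3.373 m/s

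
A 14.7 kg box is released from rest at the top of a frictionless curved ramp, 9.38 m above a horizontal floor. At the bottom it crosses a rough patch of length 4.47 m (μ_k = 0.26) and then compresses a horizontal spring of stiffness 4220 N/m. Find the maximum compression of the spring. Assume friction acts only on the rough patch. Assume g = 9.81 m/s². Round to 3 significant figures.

Initial energy: E₁ = mgh = (14.7)(9.81)(9.38) = 1352.7 J
Friction removes W_f = μ_k mg d = (0.26)(14.7)(9.81)(4.47) = 167.6 J
Energy reaching the spring: E = 1352.7 − 167.6 = 1185.1 J
At max compression ½kx² = E ⇒ x = √(2E/k) = √(2 × 1185.1/4220) = 0.7494 m

x = 0.749 m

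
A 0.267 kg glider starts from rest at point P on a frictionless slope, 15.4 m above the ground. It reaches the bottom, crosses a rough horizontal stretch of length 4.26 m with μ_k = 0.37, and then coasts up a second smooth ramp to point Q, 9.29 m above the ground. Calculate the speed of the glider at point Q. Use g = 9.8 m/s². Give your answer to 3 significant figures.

v = 9.43 m/s

Energy at P: mgh₁ = (0.267)(9.8)(15.4) = 40.296 J
Friction loss: W_f = μ_k mg d = 4.124 J
At Q: ½mv² + mgh₂ = mgh₁ − W_f
½mv² = 40.296 − 4.124 − 24.308 = 11.863 J
v = √(2 × 11.863/0.267) = 9.427 m/s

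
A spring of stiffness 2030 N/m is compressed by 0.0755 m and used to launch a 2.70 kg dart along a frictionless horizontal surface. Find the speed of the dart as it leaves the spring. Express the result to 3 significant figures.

v = 2.07 m/s

Conservation of energy: ½kx² = ½mv²
v = x√(k/m) = 0.0755 × √(2030/2.70) = 2.070 m/s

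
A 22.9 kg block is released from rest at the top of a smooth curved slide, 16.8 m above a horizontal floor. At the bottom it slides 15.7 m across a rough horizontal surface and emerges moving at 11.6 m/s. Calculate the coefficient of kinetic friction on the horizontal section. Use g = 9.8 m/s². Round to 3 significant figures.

Energy bookkeeping (friction removes W_f = μ_k N d):
mgh = ½mv² + μ_k m g d
mgh = 3770.3 J; ½mv² = 1540.7 J
W_f = 3770.3 − 1540.7 = 2230 J
μ_k = W_f/(mg·d) = 2230/(224.4 × 15.7) = 0.6328

μ_k = 0.633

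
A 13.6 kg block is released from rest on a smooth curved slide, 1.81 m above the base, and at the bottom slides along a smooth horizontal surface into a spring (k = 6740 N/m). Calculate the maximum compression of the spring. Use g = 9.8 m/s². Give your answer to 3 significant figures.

Energy conservation (no friction) from release to max compression: mgh = ½kx²
x = √(2mgh/k) = √(2 × 13.6 × 9.8 × 1.81 / 6740) = 0.2676 m

x = 0.268 m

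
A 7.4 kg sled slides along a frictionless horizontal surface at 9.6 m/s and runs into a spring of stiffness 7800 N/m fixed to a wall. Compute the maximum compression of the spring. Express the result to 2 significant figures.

Conservation of energy between contact and max compression: ½mv² = ½kx²
x = v√(m/k) = 9.6 × √(7.4/7800) = 0.2957 m

x = 0.30 m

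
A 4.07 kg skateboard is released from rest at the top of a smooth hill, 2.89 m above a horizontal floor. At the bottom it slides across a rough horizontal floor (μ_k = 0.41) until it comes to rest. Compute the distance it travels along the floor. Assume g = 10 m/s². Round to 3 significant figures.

d = 7.05 m

Applying the work–energy principle:
At rest all PE has been dissipated by friction: mgh = μ_k m g d
d = h/μ_k = 2.89/0.41 = 7.049 m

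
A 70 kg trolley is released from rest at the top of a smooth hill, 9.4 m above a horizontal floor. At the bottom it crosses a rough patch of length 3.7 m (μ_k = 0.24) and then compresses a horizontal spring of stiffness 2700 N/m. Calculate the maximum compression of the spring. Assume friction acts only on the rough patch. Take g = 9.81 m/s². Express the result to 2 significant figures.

x = 2.1 m

Initial energy: E₁ = mgh = (70)(9.81)(9.4) = 6455.0 J
Friction removes W_f = μ_k mg d = (0.24)(70)(9.81)(3.7) = 609.8 J
Energy reaching the spring: E = 6455.0 − 609.8 = 5845.2 J
At max compression ½kx² = E ⇒ x = √(2E/k) = √(2 × 5845.2/2700) = 2.081 m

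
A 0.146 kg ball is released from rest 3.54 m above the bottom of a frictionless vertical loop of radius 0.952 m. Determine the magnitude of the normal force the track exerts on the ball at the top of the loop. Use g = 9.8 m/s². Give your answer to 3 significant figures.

Energy from release to top (height 2r): mgh = ½mv_top² + mg(2r)
v_top² = 2g(h − 2r) = 2(9.8)(3.54 − 1.904) = 32.066 m²/s²
At the top, both N and weight point toward the centre: N + mg = mv_top²/r
N = m(v_top²/r − g) = 0.146(32.066/0.952 − 9.8) = 3.487 N

N = 3.49 N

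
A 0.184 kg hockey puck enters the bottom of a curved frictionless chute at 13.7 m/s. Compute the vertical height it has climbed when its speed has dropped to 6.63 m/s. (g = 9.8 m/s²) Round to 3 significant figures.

Energy balance between the two points: ½mv₁² = ½mv₂² + mgh
h = (v₁² − v₂²)/(2g) = (13.7² − 6.63²)/(2 × 9.8) = 7.333 m

h = 7.33 m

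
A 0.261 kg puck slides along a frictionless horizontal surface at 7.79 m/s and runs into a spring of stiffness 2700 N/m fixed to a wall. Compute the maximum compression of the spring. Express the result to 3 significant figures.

x = 0.0766 m

Conservation of energy between contact and max compression: ½mv² = ½kx²
x = v√(m/k) = 7.79 × √(0.261/2700) = 0.07659 m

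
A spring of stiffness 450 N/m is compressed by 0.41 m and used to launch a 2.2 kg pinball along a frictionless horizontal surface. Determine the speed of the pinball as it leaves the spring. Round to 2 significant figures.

The pinball leaves the spring when the spring is at natural length, so ½kx² = ½mv²
v = x√(k/m) = 0.41 × √(450/2.2) = 5.864 m/s

v = 5.9 m/s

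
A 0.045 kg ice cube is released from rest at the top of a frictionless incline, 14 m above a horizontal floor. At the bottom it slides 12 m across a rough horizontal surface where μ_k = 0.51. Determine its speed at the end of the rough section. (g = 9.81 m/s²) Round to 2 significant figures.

Applying the work–energy principle:
mgh = ½mv² + μ_k m g d
W_f = μ_k mg d = (0.51)(0.045)(9.81)(12) = 2.702 J
½mv² = mgh − W_f = 6.1803 − 2.702 = 3.4786 J
v = √(2 × 3.4786/0.045) = 12.43 m/s

v = 12 m/s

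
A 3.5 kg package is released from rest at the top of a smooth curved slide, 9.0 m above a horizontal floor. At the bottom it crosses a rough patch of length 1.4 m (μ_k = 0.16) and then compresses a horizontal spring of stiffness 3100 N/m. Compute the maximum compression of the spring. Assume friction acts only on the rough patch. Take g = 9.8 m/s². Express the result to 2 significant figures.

Initial energy: E₁ = mgh = (3.5)(9.8)(9.0) = 308.70 J
Friction removes W_f = μ_k mg d = (0.16)(3.5)(9.8)(1.4) = 7.683 J
Energy reaching the spring: E = 308.70 − 7.683 = 301.02 J
At max compression ½kx² = E ⇒ x = √(2E/k) = √(2 × 301.02/3100) = 0.4407 m

x = 0.44 m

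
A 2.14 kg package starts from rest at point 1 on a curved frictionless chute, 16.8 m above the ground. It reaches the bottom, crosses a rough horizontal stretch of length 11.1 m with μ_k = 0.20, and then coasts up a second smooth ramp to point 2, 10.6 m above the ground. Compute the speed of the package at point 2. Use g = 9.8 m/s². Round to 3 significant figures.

v = 8.83 m/s

Energy at 1: mgh₁ = (2.14)(9.8)(16.8) = 352.33 J
Friction loss: W_f = μ_k mg d = 46.56 J
At 2: ½mv² + mgh₂ = mgh₁ − W_f
½mv² = 352.33 − 46.56 − 222.30 = 83.469 J
v = √(2 × 83.469/2.14) = 8.832 m/s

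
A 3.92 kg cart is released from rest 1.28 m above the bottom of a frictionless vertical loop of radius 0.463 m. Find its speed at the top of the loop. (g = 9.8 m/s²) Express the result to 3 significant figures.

Energy conservation: mgh = ½mv_top² + mg(2r)
v_top² = 2g(h − 2r) = 2(9.8)(1.28 − 0.9260) = 6.938
v_top = 2.634 m/s

v = 2.63 m/s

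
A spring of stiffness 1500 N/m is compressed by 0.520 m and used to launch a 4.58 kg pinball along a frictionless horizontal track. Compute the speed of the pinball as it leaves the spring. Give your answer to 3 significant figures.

Conservation of energy: ½kx² = ½mv²
v = x√(k/m) = 0.520 × √(1500/4.58) = 9.411 m/s

v = 9.41 m/s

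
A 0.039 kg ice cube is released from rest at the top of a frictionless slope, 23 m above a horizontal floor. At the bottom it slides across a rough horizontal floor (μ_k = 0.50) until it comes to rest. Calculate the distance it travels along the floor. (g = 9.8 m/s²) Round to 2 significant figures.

Energy bookkeeping (friction removes W_f = μ_k N d):
At rest all PE has been dissipated by friction: mgh = μ_k m g d
d = h/μ_k = 23/0.50 = 46.00 m

d = 46 m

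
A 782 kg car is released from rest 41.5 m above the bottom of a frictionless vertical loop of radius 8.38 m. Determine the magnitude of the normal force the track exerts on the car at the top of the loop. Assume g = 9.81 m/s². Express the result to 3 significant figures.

Energy from release to top (height 2r): mgh = ½mv_top² + mg(2r)
v_top² = 2g(h − 2r) = 2(9.81)(41.5 − 16.76) = 485.40 m²/s²
At the top, both N and weight point toward the centre: N + mg = mv_top²/r
N = m(v_top²/r − g) = 782(485.40/8.38 − 9.81) = 37625 N

N = 37600 N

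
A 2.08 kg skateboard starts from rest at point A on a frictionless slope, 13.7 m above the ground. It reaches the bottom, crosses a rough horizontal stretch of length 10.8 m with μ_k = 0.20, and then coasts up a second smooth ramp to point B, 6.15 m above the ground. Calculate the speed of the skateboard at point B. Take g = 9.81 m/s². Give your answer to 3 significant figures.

Energy at A: mgh₁ = (2.08)(9.81)(13.7) = 279.55 J
Friction loss: W_f = μ_k mg d = 44.07 J
At B: ½mv² + mgh₂ = mgh₁ − W_f
½mv² = 279.55 − 44.07 − 125.49 = 109.98 J
v = √(2 × 109.98/2.08) = 10.28 m/s

v = 10.3 m/s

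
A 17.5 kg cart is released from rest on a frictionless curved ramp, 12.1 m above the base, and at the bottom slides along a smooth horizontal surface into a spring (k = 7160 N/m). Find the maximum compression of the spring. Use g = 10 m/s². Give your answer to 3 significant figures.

x = 0.769 m

Gravitational PE at the top equals spring PE at max compression: mgh = ½kx²
x = √(2mgh/k) = √(2 × 17.5 × 10 × 12.1 / 7160) = 0.7691 m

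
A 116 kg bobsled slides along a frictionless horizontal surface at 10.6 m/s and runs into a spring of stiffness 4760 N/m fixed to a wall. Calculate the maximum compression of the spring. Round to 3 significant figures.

All KE is stored as spring PE at maximum compression: ½mv² = ½kx²
x = v√(m/k) = 10.6 × √(116/4760) = 1.655 m

x = 1.65 m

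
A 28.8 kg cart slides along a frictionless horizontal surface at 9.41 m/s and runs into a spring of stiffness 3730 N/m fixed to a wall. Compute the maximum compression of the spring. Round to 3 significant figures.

Conservation of energy between contact and max compression: ½mv² = ½kx²
x = v√(m/k) = 9.41 × √(28.8/3730) = 0.8269 m

x = 0.827 m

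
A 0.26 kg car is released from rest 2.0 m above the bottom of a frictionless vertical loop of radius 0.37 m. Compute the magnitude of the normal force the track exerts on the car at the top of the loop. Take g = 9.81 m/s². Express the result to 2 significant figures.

N = 15 N

Energy from release to top (height 2r): mgh = ½mv_top² + mg(2r)
v_top² = 2g(h − 2r) = 2(9.81)(2.0 − 0.7400) = 24.721 m²/s²
At the top, both N and weight point toward the centre: N + mg = mv_top²/r
N = m(v_top²/r − g) = 0.26(24.721/0.37 − 9.81) = 14.82 N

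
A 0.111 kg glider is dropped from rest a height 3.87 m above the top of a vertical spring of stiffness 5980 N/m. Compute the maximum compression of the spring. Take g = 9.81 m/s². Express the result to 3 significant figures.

Take the reference level at the top of the uncompressed spring. At max compression the glider has fallen H + x and is momentarily at rest:
mg(H + x) = ½kx²
½(5980)x² − (0.111)(9.81)x − (0.111)(9.81)(3.87) = 0
2990x² − 1.089x − 4.214 = 0
x = [1.089 + √(1.186 + 50400)]/(2 × 2990) = 0.03772 m

x = 0.0377 m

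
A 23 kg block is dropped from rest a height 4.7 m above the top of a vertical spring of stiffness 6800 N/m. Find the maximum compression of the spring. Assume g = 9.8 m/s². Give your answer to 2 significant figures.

Take the reference level at the top of the uncompressed spring. At max compression the block has fallen H + x and is momentarily at rest:
mg(H + x) = ½kx²
½(6800)x² − (23)(9.8)x − (23)(9.8)(4.7) = 0
3400x² − 225.4x − 1059 = 0
x = [225.4 + √(50805 + 1.4408e+07)]/(2 × 3400) = 0.5923 m

x = 0.59 m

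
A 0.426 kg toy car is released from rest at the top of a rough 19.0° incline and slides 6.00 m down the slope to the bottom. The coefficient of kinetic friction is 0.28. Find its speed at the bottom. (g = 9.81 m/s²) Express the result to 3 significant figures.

Work–energy: mg(L sinθ) − μ_k(mg cosθ)L = ½mv²
mgh = mgL sinθ = (0.426)(9.81)(6.00)sin19.0° = 8.1634 J
W_f = μ_k mg cosθ · L = (0.28)(0.426)(9.81)cos19.0°·6.00 = 6.638 J
½mv² = 8.1634 − 6.638 = 1.5251 J
v = √(2 × 1.5251/0.426) = 2.676 m/s

v = 2.68 m/s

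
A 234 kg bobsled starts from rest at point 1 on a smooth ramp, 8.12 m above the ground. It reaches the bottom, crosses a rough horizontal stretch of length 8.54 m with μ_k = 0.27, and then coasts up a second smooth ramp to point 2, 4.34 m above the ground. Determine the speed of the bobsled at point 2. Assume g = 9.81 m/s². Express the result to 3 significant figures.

Energy at 1: mgh₁ = (234)(9.81)(8.12) = 18640 J
Friction loss: W_f = μ_k mg d = 5293 J
At 2: ½mv² + mgh₂ = mgh₁ − W_f
½mv² = 18640 − 5293 − 9962.6 = 3384.1 J
v = √(2 × 3384.1/234) = 5.378 m/s

v = 5.38 m/s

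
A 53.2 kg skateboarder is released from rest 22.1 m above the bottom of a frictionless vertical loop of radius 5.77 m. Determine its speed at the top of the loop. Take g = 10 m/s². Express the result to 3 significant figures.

v = 14.5 m/s

Energy conservation: mgh = ½mv_top² + mg(2r)
v_top² = 2g(h − 2r) = 2(10)(22.1 − 11.54) = 211.2
v_top = 14.53 m/s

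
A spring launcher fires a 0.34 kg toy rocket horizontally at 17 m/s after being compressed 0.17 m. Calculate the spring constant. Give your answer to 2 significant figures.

k = 3400 N/m

Spring PE at full compression equals KE at release: ½kx² = ½mv²
k = mv²/x² = (0.34)(17)²/(0.17)² = 3400 N/m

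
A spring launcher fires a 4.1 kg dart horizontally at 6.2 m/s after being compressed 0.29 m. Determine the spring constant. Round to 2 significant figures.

½kx² = ½mv²
k = mv²/x² = (4.1)(6.2)²/(0.29)² = 1874 N/m

k = 1900 N/m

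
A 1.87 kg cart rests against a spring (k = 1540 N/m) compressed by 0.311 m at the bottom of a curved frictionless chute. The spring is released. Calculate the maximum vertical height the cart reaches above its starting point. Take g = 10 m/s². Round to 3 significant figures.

h = 3.98 m

All spring PE becomes gravitational PE at the highest point: ½kx² = mgh
h = kx²/(2mg) = (1540)(0.311)²/(2 × 1.87 × 10) = 3.983 m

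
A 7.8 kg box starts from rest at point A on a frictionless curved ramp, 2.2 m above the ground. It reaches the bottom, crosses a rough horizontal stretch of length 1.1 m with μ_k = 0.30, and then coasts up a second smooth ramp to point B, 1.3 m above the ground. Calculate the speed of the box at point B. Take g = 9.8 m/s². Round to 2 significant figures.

Energy at A: mgh₁ = (7.8)(9.8)(2.2) = 168.17 J
Friction loss: W_f = μ_k mg d = 25.23 J
At B: ½mv² + mgh₂ = mgh₁ − W_f
½mv² = 168.17 − 25.23 − 99.372 = 43.571 J
v = √(2 × 43.571/7.8) = 3.342 m/s

v = 3.3 m/s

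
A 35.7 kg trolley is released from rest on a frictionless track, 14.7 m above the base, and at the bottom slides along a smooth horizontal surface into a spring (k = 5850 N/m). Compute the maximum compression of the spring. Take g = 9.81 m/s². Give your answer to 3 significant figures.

x = 1.33 m

At max compression the trolley is momentarily at rest: mgh = ½kx²
x = √(2mgh/k) = √(2 × 35.7 × 9.81 × 14.7 / 5850) = 1.327 m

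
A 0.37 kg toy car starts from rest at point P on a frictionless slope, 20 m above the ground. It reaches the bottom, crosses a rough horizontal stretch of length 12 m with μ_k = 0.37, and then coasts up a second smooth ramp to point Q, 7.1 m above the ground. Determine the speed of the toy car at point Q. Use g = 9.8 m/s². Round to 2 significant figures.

v = 13 m/s

Energy at P: mgh₁ = (0.37)(9.8)(20) = 72.520 J
Friction loss: W_f = μ_k mg d = 16.10 J
At Q: ½mv² + mgh₂ = mgh₁ − W_f
½mv² = 72.520 − 16.10 − 25.745 = 30.676 J
v = √(2 × 30.676/0.37) = 12.88 m/s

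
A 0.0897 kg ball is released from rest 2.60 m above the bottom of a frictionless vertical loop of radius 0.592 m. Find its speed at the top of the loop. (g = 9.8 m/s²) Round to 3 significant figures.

v = 5.27 m/s

Energy conservation: mgh = ½mv_top² + mg(2r)
v_top² = 2g(h − 2r) = 2(9.8)(2.60 − 1.184) = 27.75
v_top = 5.268 m/s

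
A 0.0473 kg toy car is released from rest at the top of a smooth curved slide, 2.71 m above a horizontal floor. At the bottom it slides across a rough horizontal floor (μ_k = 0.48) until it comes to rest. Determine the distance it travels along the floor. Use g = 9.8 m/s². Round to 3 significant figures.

Energy at the top = energy at the end + work done against friction:
At rest all PE has been dissipated by friction: mgh = μ_k m g d
d = h/μ_k = 2.71/0.48 = 5.646 m

d = 5.65 m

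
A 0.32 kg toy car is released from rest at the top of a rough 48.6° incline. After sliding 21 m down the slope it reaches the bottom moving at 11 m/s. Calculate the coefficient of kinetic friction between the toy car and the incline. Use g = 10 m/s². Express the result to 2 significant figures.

μ_k = 0.70

Energy balance down the incline: mg L sinθ − ½mv² = μ_k (mg cosθ) L
mgL sinθ = 50.407 J; ½mv² = 19.360 J
W_f = 50.407 − 19.360 = 31.05 J
μ_k = W_f/(mg cosθ · L) = 31.05/(2.116 × 21) = 0.6986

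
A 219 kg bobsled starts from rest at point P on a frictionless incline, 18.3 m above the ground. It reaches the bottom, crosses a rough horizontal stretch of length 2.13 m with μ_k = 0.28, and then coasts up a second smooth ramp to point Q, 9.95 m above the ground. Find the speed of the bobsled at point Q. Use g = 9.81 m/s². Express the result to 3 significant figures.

v = 12.3 m/s

Energy at P: mgh₁ = (219)(9.81)(18.3) = 39316 J
Friction loss: W_f = μ_k mg d = 1281 J
At Q: ½mv² + mgh₂ = mgh₁ − W_f
½mv² = 39316 − 1281 − 21376 = 16658 J
v = √(2 × 16658/219) = 12.33 m/s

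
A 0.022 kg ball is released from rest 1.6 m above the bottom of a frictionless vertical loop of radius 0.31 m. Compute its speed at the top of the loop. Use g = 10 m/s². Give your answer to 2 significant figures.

v = 4.4 m/s

Energy conservation: mgh = ½mv_top² + mg(2r)
v_top² = 2g(h − 2r) = 2(10)(1.6 − 0.6200) = 19.60
v_top = 4.427 m/s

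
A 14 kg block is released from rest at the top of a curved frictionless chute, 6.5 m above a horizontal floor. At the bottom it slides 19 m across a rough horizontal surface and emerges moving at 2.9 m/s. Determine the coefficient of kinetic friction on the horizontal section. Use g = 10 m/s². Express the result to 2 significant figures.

Applying the work–energy principle:
mgh = ½mv² + μ_k m g d
mgh = 910.00 J; ½mv² = 58.870 J
W_f = 910.00 − 58.870 = 851.1 J
μ_k = W_f/(mg·d) = 851.1/(140.0 × 19) = 0.3200

μ_k = 0.32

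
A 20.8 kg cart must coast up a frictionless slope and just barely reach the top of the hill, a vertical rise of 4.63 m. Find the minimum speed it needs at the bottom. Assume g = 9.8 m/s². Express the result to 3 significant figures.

v = 9.53 m/s

At the top it is momentarily at rest, so all KE converts to PE: ½mv² = mgh
v = √(2gh) = √(2 × 9.8 × 4.63) = 9.526 m/s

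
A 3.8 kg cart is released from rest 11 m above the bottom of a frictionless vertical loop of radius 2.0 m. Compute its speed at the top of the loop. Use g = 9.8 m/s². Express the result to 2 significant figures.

v = 12 m/s

Energy conservation: mgh = ½mv_top² + mg(2r)
v_top² = 2g(h − 2r) = 2(9.8)(11 − 4.000) = 137.2
v_top = 11.71 m/s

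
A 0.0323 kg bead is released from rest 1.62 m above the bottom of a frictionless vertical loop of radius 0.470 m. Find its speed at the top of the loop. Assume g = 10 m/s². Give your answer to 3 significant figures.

Energy conservation: mgh = ½mv_top² + mg(2r)
v_top² = 2g(h − 2r) = 2(10)(1.62 − 0.9400) = 13.60
v_top = 3.688 m/s

v = 3.69 m/s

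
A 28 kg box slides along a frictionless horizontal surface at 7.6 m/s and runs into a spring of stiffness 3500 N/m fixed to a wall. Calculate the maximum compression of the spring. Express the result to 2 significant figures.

x = 0.68 m

At max compression the box is momentarily at rest: ½mv² = ½kx²
x = v√(m/k) = 7.6 × √(28/3500) = 0.6798 m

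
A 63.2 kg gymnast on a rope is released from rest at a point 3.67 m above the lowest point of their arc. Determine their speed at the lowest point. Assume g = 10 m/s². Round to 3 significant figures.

By conservation of mechanical energy, mgh = ½mv²
v = √(2gh) = √(2 × 10 × 3.67) = √73.400 = 8.567 m/s

v = 8.57 m/s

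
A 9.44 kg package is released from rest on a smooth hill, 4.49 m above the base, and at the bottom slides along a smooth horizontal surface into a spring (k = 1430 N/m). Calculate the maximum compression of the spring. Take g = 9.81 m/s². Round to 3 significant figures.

x = 0.763 m

Gravitational PE at the top equals spring PE at max compression: mgh = ½kx²
x = √(2mgh/k) = √(2 × 9.44 × 9.81 × 4.49 / 1430) = 0.7626 m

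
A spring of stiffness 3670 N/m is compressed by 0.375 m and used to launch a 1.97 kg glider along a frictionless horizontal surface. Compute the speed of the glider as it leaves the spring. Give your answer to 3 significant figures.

v = 16.2 m/s

Spring PE converts entirely to kinetic energy: ½kx² = ½mv²
v = x√(k/m) = 0.375 × √(3670/1.97) = 16.19 m/s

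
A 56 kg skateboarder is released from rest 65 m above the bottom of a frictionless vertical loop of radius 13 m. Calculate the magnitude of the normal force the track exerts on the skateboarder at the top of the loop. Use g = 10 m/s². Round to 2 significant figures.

N = 2800 N

Energy from release to top (height 2r): mgh = ½mv_top² + mg(2r)
v_top² = 2g(h − 2r) = 2(10)(65 − 26.00) = 780.00 m²/s²
At the top, both N and weight point toward the centre: N + mg = mv_top²/r
N = m(v_top²/r − g) = 56(780.00/13 − 10) = 2800 N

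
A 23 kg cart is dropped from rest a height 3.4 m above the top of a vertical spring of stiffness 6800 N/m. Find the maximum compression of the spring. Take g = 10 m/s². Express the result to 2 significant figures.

x = 0.51 m

Take the reference level at the top of the uncompressed spring. At max compression the cart has fallen H + x and is momentarily at rest:
mg(H + x) = ½kx²
½(6800)x² − (23)(10)x − (23)(10)(3.4) = 0
3400x² − 230.0x − 782.0 = 0
x = [230.0 + √(52900 + 1.0635e+07)]/(2 × 3400) = 0.5146 m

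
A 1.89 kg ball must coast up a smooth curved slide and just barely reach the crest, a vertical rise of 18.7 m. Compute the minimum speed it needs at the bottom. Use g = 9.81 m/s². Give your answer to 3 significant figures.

v = 19.2 m/s

At the top it is momentarily at rest, so all KE converts to PE: ½mv² = mgh
v = √(2gh) = √(2 × 9.81 × 18.7) = 19.15 m/s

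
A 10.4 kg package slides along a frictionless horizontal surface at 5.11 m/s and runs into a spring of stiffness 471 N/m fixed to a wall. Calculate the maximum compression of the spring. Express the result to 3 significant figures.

Conservation of energy between contact and max compression: ½mv² = ½kx²
x = v√(m/k) = 5.11 × √(10.4/471) = 0.7593 m

x = 0.759 m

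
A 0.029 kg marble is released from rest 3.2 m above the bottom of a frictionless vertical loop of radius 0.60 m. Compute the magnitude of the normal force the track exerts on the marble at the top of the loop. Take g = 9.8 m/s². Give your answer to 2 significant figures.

Energy from release to top (height 2r): mgh = ½mv_top² + mg(2r)
v_top² = 2g(h − 2r) = 2(9.8)(3.2 − 1.200) = 39.200 m²/s²
At the top, both N and weight point toward the centre: N + mg = mv_top²/r
N = m(v_top²/r − g) = 0.029(39.200/0.60 − 9.8) = 1.610 N

N = 1.6 N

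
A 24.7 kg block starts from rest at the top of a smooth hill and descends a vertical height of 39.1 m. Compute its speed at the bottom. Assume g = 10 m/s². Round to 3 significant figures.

v = 28.0 m/s

Mechanical energy is conserved (no friction): mgh = ½mv²
v = √(2gh) = √(2 × 10 × 39.1) = √782.00 = 27.96 m/s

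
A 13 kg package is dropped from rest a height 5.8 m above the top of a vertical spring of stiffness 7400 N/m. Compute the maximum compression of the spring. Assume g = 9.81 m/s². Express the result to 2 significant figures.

x = 0.46 m

Measuring PE from the top of the relaxed spring, at max compression the package has dropped H + x with zero KE, so:
mg(H + x) = ½kx²
½(7400)x² − (13)(9.81)x − (13)(9.81)(5.8) = 0
3700x² − 127.5x − 739.7 = 0
x = [127.5 + √(16264 + 1.0947e+07)]/(2 × 3700) = 0.4647 m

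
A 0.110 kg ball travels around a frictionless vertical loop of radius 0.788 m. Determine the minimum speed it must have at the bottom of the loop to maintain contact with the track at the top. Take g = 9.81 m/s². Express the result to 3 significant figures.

At the top: mg = mv_top²/r ⇒ v_top² = gr = 7.730 m²/s²
Energy from bottom to top (height 2r): ½mv_bot² = ½mv_top² + mg(2r)
v_bot² = gr + 4gr = 5gr = 38.65
v_bot = √(5gr) = 6.217 m/s

v = 6.22 m/s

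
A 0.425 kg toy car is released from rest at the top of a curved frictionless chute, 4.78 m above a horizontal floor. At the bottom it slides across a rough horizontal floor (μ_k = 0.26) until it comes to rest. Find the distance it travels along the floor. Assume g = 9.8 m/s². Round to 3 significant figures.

d = 18.4 m

Energy bookkeeping (friction removes W_f = μ_k N d):
At rest all PE has been dissipated by friction: mgh = μ_k m g d
d = h/μ_k = 4.78/0.26 = 18.38 m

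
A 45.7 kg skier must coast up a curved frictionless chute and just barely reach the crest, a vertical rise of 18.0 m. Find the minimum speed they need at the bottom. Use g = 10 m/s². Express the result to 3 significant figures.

At the top they are momentarily at rest, so all KE converts to PE: ½mv² = mgh
v = √(2gh) = √(2 × 10 × 18.0) = 18.97 m/s

v = 19.0 m/s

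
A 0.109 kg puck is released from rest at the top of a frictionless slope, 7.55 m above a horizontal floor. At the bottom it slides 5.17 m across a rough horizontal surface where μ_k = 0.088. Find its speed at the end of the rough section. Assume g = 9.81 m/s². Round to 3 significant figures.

Energy at the top = energy at the end + work done against friction:
mgh = ½mv² + μ_k m g d
W_f = μ_k mg d = (0.088)(0.109)(9.81)(5.17) = 0.4865 J
½mv² = mgh − W_f = 8.0731 − 0.4865 = 7.5867 J
v = √(2 × 7.5867/0.109) = 11.80 m/s

v = 11.8 m/s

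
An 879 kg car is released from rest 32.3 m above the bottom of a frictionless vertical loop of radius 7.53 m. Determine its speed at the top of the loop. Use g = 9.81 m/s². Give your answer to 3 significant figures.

Energy conservation: mgh = ½mv_top² + mg(2r)
v_top² = 2g(h − 2r) = 2(9.81)(32.3 − 15.06) = 338.2
v_top = 18.39 m/s

v = 18.4 m/s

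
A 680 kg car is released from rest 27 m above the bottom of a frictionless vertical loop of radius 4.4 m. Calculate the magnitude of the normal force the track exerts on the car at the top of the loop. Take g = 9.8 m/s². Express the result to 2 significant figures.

N = 48000 N

Energy from release to top (height 2r): mgh = ½mv_top² + mg(2r)
v_top² = 2g(h − 2r) = 2(9.8)(27 − 8.800) = 356.72 m²/s²
At the top, both N and weight point toward the centre: N + mg = mv_top²/r
N = m(v_top²/r − g) = 680(356.72/4.4 − 9.8) = 48465 N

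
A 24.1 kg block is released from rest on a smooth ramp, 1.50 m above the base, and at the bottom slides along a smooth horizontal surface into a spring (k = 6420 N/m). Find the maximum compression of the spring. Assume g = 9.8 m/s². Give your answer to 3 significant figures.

Gravitational PE at the top equals spring PE at max compression: mgh = ½kx²
x = √(2mgh/k) = √(2 × 24.1 × 9.8 × 1.50 / 6420) = 0.3322 m

x = 0.332 m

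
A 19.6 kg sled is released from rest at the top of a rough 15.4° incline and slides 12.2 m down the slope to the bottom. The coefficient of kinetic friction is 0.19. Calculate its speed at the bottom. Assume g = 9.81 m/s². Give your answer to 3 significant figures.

Taking the bottom as reference, mgh = ½mv² + μ_k N L with h = L sinθ, N = mg cosθ:
mgh = mgL sinθ = (19.6)(9.81)(12.2)sin15.4° = 622.93 J
W_f = μ_k mg cosθ · L = (0.19)(19.6)(9.81)cos15.4°·12.2 = 429.7 J
½mv² = 622.93 − 429.7 = 193.24 J
v = √(2 × 193.24/19.6) = 4.441 m/s

v = 4.44 m/s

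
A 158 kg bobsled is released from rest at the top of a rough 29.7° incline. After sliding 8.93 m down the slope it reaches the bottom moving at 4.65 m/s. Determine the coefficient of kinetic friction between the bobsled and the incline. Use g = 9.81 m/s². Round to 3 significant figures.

mgh = ½mv² + μ_k (mg cosθ) L, with h = L sinθ
mgL sinθ = 6857.8 J; ½mv² = 1708.2 J
W_f = 6857.8 − 1708.2 = 5150 J
μ_k = W_f/(mg cosθ · L) = 5150/(1346 × 8.93) = 0.4283

μ_k = 0.428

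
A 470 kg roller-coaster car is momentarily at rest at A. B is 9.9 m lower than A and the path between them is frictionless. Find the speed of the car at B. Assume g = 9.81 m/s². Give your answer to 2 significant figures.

By conservation of mechanical energy, mgh = ½mv²
v = √(2gh) = √(2 × 9.81 × 9.9) = √194.24 = 13.94 m/s

v = 14 m/s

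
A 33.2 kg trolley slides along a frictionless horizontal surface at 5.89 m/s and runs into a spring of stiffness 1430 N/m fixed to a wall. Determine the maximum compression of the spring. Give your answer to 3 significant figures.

x = 0.897 m

All KE is stored as spring PE at maximum compression: ½mv² = ½kx²
x = v√(m/k) = 5.89 × √(33.2/1430) = 0.8975 m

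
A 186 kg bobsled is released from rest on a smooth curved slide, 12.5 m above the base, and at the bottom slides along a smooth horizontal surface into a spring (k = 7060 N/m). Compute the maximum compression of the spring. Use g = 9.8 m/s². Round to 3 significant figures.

x = 2.54 m

At max compression the bobsled is momentarily at rest: mgh = ½kx²
x = √(2mgh/k) = √(2 × 186 × 9.8 × 12.5 / 7060) = 2.541 m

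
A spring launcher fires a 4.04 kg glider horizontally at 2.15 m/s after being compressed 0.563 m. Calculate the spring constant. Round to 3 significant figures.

k = 58.9 N/m

Spring PE at full compression equals KE at release: ½kx² = ½mv²
k = mv²/x² = (4.04)(2.15)²/(0.563)² = 58.92 N/m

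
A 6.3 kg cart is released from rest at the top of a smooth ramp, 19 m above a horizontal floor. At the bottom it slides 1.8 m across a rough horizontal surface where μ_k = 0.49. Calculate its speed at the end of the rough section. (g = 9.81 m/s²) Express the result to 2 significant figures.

Applying the work–energy principle:
mgh = ½mv² + μ_k m g d
W_f = μ_k mg d = (0.49)(6.3)(9.81)(1.8) = 54.51 J
½mv² = mgh − W_f = 1174.3 − 54.51 = 1119.7 J
v = √(2 × 1119.7/6.3) = 18.85 m/s

v = 19 m/s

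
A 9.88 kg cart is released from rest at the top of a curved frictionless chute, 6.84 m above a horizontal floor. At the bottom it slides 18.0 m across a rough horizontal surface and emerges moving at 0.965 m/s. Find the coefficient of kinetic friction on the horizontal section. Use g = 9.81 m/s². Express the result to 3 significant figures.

μ_k = 0.377

Energy at the top = energy at the end + work done against friction:
mgh = ½mv² + μ_k m g d
mgh = 662.95 J; ½mv² = 4.6003 J
W_f = 662.95 − 4.6003 = 658.4 J
μ_k = W_f/(mg·d) = 658.4/(96.92 × 18.0) = 0.3774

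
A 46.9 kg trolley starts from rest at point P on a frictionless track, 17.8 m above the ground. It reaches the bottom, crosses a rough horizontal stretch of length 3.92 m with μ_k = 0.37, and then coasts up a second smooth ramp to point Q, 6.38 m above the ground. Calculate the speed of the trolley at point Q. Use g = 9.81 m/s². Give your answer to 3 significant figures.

v = 14.0 m/s

Energy at P: mgh₁ = (46.9)(9.81)(17.8) = 8189.6 J
Friction loss: W_f = μ_k mg d = 667.3 J
At Q: ½mv² + mgh₂ = mgh₁ − W_f
½mv² = 8189.6 − 667.3 − 2935.4 = 4586.9 J
v = √(2 × 4586.9/46.9) = 13.99 m/s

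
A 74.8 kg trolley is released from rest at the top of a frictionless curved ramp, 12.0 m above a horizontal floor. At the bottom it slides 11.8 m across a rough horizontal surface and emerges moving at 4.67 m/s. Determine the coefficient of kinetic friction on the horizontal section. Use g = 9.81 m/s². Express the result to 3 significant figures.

μ_k = 0.923

Energy bookkeeping (friction removes W_f = μ_k N d):
mgh = ½mv² + μ_k m g d
mgh = 8805.5 J; ½mv² = 815.65 J
W_f = 8805.5 − 815.65 = 7990 J
μ_k = W_f/(mg·d) = 7990/(733.8 × 11.8) = 0.9227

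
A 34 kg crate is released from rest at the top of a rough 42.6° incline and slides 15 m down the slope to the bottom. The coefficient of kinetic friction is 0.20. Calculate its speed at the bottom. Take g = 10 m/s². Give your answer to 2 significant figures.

Work–energy: mg(L sinθ) − μ_k(mg cosθ)L = ½mv²
mgh = mgL sinθ = (34)(10)(15)sin42.6° = 3452.1 J
W_f = μ_k mg cosθ · L = (0.20)(34)(10)cos42.6°·15 = 750.8 J
½mv² = 3452.1 − 750.8 = 2701.2 J
v = √(2 × 2701.2/34) = 12.61 m/s

v = 13 m/s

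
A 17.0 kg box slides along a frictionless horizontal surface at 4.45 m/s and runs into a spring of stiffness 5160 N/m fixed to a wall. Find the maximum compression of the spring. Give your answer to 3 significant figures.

x = 0.255 m

All KE is stored as spring PE at maximum compression: ½mv² = ½kx²
x = v√(m/k) = 4.45 × √(17.0/5160) = 0.2554 m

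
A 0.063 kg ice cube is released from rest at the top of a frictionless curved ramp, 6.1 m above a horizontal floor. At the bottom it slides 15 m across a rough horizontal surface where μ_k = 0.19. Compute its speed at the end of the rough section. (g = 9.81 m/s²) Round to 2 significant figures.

Applying the work–energy principle:
mgh = ½mv² + μ_k m g d
W_f = μ_k mg d = (0.19)(0.063)(9.81)(15) = 1.761 J
½mv² = mgh − W_f = 3.7700 − 1.761 = 2.0086 J
v = √(2 × 2.0086/0.063) = 7.985 m/s

v = 8.0 m/s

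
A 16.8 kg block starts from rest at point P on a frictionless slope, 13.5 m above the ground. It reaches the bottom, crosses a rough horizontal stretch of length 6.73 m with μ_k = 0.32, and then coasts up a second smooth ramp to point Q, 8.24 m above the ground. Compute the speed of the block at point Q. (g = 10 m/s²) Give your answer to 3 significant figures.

v = 7.88 m/s

Energy at P: mgh₁ = (16.8)(10)(13.5) = 2268.0 J
Friction loss: W_f = μ_k mg d = 361.8 J
At Q: ½mv² + mgh₂ = mgh₁ − W_f
½mv² = 2268.0 − 361.8 − 1384.3 = 521.88 J
v = √(2 × 521.88/16.8) = 7.882 m/s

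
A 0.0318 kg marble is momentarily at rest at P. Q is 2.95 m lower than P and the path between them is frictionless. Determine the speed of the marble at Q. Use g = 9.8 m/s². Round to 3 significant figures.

Equating total energy at the two states: mgh = ½mv²
v = √(2gh) = √(2 × 9.8 × 2.95) = √57.820 = 7.604 m/s

v = 7.60 m/s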